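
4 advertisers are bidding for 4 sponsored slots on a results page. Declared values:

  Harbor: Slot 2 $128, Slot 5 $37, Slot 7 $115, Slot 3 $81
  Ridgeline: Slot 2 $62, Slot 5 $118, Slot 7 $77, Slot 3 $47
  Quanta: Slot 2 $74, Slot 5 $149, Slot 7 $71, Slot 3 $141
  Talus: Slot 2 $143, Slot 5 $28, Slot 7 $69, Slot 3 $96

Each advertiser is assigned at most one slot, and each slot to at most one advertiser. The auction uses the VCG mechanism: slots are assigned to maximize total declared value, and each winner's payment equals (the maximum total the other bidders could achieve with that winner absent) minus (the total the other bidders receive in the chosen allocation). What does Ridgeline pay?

Efficient allocation: Harbor→Slot 7 ($115), Ridgeline→Slot 5 ($118), Quanta→Slot 3 ($141), Talus→Slot 2 ($143); total welfare W = $517.
Ridgeline receives Slot 5 at value $118, so the others get W − 118 = $399.
Without Ridgeline: best allocation of the remaining 3 bidders over all 4 slots is Harbor→Slot 7 ($115), Quanta→Slot 5 ($149), Talus→Slot 2 ($143), total $407.
VCG payment = (others' best without Ridgeline) − (others' welfare with Ridgeline) = 407 − 399 = $8.

Ridgeline pays $8.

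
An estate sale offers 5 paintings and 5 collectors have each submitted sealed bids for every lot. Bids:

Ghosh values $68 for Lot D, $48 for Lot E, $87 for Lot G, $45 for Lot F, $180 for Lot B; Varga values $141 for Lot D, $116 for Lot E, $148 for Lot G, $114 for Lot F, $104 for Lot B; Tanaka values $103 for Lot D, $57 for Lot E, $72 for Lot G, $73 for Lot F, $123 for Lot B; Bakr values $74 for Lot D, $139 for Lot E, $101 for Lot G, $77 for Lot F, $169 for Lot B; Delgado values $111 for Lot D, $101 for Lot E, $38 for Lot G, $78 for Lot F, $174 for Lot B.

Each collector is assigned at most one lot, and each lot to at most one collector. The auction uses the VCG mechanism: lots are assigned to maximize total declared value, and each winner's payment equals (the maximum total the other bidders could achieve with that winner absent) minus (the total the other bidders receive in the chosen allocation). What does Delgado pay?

Delgado pays $30.

Efficient allocation: Ghosh→Lot B ($180), Varga→Lot G ($148), Tanaka→Lot F ($73), Bakr→Lot E ($139), Delgado→Lot D ($111); total welfare W = $651.
Delgado receives Lot D at value $111, so the others get W − 111 = $540.
Without Delgado: best allocation of the remaining 4 bidders over all 5 lots is Ghosh→Lot B ($180), Varga→Lot G ($148), Tanaka→Lot D ($103), Bakr→Lot E ($139), total $570.
VCG payment = (others' best without Delgado) − (others' welfare with Delgado) = 570 − 540 = $30.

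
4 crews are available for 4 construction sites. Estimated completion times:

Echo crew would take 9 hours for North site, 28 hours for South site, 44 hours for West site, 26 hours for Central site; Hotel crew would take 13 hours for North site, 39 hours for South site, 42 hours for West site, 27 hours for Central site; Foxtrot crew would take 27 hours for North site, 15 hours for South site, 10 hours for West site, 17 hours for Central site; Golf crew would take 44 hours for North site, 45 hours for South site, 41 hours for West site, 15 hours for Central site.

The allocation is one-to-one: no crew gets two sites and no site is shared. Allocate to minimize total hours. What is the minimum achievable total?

Min total: 66 hours

Optimal: Echo crew→South site (28 hours), Hotel crew→North site (13 hours), Foxtrot crew→West site (10 hours), Golf crew→Central site (15 hours) — total 28+13+10+15 = 66 hours.
Swapping Echo crew↔Golf crew (Echo crew→Central site 26 hours, Golf crew→South site 45 hours) adds 28.
Every other assignment is strictly worse.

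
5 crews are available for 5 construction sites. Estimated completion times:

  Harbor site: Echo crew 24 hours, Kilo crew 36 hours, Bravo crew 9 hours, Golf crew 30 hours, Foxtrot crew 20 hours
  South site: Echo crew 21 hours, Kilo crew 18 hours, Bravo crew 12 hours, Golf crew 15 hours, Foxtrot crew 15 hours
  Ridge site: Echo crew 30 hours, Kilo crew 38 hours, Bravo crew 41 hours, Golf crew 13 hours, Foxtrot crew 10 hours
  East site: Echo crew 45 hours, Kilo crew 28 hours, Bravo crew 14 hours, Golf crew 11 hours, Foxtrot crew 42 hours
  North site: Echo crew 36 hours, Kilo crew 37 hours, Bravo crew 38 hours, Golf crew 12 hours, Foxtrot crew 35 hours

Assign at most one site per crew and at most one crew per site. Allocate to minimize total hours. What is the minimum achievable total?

Min total: 78 hours

Treat this as an assignment problem: match each crew to one site.
Optimal: Echo crew→Harbor site (24 hours), Kilo crew→South site (18 hours), Bravo crew→East site (14 hours), Golf crew→North site (12 hours), Foxtrot crew→Ridge site (10 hours) — total 24+18+14+12+10 = 78 hours.
Column-greedy (each site in turn goes to its cheapest remaining crew) gives 98 hours, worse by 20.
Next-best assignment: Echo crew→South site, Kilo crew→East site, Bravo crew→Harbor site, Golf crew→North site, Foxtrot crew→Ridge site = 80 hours.
Checked against all permutations: 78 hours is optimal.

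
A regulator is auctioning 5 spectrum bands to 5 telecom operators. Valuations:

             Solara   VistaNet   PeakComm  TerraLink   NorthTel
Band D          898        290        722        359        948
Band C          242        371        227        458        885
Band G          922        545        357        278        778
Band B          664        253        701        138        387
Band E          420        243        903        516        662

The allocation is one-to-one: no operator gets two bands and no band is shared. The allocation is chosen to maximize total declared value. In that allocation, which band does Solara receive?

Treat this as an assignment problem: match each operator to one band.
Optimal: Solara→Band D ($898M), VistaNet→Band G ($545M), PeakComm→Band B ($701M), TerraLink→Band E ($516M), NorthTel→Band C ($885M) — total 898+545+701+516+885 = $3545M.
Solara's own top band is Band G ($922M), but forcing Solara→Band G and reassigning the rest optimally gives only $3484M — worse by 61.

Solara receives Band D.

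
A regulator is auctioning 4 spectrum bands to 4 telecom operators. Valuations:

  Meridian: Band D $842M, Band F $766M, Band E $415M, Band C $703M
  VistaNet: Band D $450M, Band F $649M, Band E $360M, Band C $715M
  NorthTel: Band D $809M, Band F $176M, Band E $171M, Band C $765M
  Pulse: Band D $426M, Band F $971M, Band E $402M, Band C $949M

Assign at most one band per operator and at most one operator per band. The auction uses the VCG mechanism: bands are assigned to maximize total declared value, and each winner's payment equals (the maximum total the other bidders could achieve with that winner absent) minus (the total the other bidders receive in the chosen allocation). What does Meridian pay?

Efficient allocation: Meridian→Band D ($842M), VistaNet→Band E ($360M), NorthTel→Band C ($765M), Pulse→Band F ($971M); total welfare W = $2938M.
Meridian receives Band D at value $842M, so the others get W − 842 = $2096M.
Without Meridian: best allocation of the remaining 3 bidders over all 4 bands is VistaNet→Band C ($715M), NorthTel→Band D ($809M), Pulse→Band F ($971M), total $2495M.
VCG payment = (others' best without Meridian) − (others' welfare with Meridian) = 2495 − 2096 = $399M.

Meridian pays $399M.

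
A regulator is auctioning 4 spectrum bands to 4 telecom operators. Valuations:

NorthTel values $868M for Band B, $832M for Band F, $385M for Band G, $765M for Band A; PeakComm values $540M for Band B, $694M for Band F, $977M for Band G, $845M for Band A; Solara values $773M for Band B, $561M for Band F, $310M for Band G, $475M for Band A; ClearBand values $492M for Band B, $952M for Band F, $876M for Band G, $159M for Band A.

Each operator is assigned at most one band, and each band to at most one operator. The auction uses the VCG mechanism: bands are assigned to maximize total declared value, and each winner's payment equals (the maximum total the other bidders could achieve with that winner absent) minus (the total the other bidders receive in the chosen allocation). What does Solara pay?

Solara pays $103M.

Efficient allocation: NorthTel→Band A ($765M), PeakComm→Band G ($977M), Solara→Band B ($773M), ClearBand→Band F ($952M); total welfare W = $3467M.
Solara receives Band B at value $773M, so the others get W − 773 = $2694M.
Without Solara: best allocation of the remaining 3 bidders over all 4 bands is NorthTel→Band B ($868M), PeakComm→Band G ($977M), ClearBand→Band F ($952M), total $2797M.
VCG payment = (others' best without Solara) − (others' welfare with Solara) = 2797 − 2694 = $103M.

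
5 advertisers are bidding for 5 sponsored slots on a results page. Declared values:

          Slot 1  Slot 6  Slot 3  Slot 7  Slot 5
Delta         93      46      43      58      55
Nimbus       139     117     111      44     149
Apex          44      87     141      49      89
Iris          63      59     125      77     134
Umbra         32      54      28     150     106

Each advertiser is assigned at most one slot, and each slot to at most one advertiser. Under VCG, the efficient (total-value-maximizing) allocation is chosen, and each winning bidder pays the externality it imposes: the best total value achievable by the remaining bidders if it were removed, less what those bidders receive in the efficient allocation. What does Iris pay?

Efficient allocation: Delta→Slot 1 ($93), Nimbus→Slot 6 ($117), Apex→Slot 3 ($141), Iris→Slot 5 ($134), Umbra→Slot 7 ($150); total welfare W = $635.
Iris receives Slot 5 at value $134, so the others get W − 134 = $501.
Without Iris: best allocation of the remaining 4 bidders over all 5 slots is Delta→Slot 1 ($93), Nimbus→Slot 5 ($149), Apex→Slot 3 ($141), Umbra→Slot 7 ($150), total $533.
VCG payment = (others' best without Iris) − (others' welfare with Iris) = 533 − 501 = $32.

Iris pays $32.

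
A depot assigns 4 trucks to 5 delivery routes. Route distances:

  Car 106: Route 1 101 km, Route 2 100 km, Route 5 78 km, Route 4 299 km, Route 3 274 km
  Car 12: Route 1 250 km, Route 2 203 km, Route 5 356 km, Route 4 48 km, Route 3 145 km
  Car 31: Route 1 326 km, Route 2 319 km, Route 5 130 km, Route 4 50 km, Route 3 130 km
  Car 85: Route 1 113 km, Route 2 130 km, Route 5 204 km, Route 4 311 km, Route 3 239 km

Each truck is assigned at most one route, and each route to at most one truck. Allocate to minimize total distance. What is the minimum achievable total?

Minimum total: 369 km

Optimal: Car 106→Route 5 (78 km), Car 12→Route 4 (48 km), Car 31→Route 3 (130 km), Car 85→Route 1 (113 km) — total 78+48+130+113 = 369 km.
Column-greedy (each route in turn goes to its cheapest remaining truck) gives 409 km, worse by 40.
Swapping Car 85↔Car 31 (Car 85→Route 3 239 km, Car 31→Route 1 326 km) adds 322.
Checked against all permutations: 369 km is optimal.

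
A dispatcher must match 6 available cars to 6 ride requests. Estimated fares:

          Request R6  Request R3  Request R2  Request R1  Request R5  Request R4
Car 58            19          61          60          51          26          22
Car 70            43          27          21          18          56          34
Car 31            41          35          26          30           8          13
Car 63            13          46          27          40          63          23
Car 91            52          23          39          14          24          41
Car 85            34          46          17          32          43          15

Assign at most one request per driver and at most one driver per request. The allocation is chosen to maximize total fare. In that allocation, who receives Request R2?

Optimal: Car 58→Request R2 ($60), Car 70→Request R4 ($34), Car 31→Request R1 ($30), Car 63→Request R5 ($63), Car 91→Request R6 ($52), Car 85→Request R3 ($46) — total 60+34+30+63+52+46 = $285.
Car 58's own top request is Request R3 ($61), but forcing Car 58→Request R3 and reassigning the rest optimally gives only $270 — worse by 15.

Car 58 receives Request R2.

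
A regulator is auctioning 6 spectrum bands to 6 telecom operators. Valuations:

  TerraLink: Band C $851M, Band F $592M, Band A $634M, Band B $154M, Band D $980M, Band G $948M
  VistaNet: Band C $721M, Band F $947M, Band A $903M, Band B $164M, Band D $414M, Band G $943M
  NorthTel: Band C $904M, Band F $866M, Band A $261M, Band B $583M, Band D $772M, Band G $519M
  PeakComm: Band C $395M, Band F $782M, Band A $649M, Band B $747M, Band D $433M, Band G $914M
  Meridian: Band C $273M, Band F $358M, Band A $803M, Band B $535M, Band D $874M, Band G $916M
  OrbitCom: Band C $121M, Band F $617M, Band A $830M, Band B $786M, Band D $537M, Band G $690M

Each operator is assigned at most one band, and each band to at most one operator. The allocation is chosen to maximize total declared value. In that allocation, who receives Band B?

OrbitCom receives Band B.

Optimal: TerraLink→Band D ($980M), VistaNet→Band F ($947M), NorthTel→Band C ($904M), PeakComm→Band G ($914M), Meridian→Band A ($803M), OrbitCom→Band B ($786M) — total 980+947+904+914+803+786 = $5334M.
Column-greedy (each band in turn goes to its best remaining operator) gives $5324M, worse by 10.
Swapping VistaNet↔OrbitCom (VistaNet→Band B $164M, OrbitCom→Band F $617M) loses 952.
OrbitCom's own top band is Band A ($830M), but forcing OrbitCom→Band A and reassigning the rest optimally gives only $5324M — worse by 10.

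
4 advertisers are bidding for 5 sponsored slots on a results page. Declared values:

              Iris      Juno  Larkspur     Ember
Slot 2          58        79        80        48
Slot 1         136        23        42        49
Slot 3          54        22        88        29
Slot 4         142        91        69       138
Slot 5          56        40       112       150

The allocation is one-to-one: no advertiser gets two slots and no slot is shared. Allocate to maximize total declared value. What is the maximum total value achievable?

Optimal: Iris→Slot 1 ($136), Juno→Slot 2 ($79), Larkspur→Slot 5 ($112), Ember→Slot 4 ($138) — total 136+79+112+138 = $465.
Column-greedy (each slot in turn goes to its best remaining advertiser) gives $336, worse by 129.

Max total: $465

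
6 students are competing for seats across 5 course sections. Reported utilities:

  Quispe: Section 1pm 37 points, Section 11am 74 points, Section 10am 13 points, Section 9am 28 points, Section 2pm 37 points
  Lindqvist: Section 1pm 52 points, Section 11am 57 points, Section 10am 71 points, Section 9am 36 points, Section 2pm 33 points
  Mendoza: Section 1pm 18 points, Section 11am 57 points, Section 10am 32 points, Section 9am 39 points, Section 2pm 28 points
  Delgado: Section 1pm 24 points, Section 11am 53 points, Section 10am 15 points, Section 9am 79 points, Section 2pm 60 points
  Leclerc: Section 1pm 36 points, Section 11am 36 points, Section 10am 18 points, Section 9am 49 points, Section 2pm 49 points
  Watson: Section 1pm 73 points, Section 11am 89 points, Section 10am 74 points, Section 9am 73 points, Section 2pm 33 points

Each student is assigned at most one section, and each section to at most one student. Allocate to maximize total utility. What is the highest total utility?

Maximum total: 346 points

Optimal: Watson→Section 1pm (73 points), Quispe→Section 11am (74 points), Lindqvist→Section 10am (71 points), Delgado→Section 9am (79 points), Leclerc→Section 2pm (49 points) — total 73+74+71+79+49 = 346 points.
Max-entry greedy (repeatedly take the single best remaining cell) gives 325 points, worse by 21.
Every other assignment is strictly worse.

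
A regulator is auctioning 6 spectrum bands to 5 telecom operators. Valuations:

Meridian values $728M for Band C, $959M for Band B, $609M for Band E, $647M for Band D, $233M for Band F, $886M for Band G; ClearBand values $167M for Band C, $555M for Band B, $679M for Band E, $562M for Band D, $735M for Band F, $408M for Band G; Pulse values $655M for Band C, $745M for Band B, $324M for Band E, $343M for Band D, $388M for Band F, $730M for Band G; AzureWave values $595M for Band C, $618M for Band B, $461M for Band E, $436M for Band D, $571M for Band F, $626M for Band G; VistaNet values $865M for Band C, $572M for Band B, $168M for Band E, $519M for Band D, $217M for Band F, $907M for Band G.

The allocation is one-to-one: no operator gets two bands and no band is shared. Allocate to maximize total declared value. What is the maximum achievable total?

Max total: $3804M

Optimal: Meridian→Band B ($959M), ClearBand→Band E ($679M), Pulse→Band G ($730M), AzureWave→Band F ($571M), VistaNet→Band C ($865M) — total 959+679+730+571+865 = $3804M.
Max-entry greedy (repeatedly take the single best remaining cell) gives $3717M, worse by 87.
Next-best assignment: Meridian→Band B, ClearBand→Band E, Pulse→Band C, AzureWave→Band F, VistaNet→Band G = $3771M.
No other one-to-one assignment exceeds $3804M.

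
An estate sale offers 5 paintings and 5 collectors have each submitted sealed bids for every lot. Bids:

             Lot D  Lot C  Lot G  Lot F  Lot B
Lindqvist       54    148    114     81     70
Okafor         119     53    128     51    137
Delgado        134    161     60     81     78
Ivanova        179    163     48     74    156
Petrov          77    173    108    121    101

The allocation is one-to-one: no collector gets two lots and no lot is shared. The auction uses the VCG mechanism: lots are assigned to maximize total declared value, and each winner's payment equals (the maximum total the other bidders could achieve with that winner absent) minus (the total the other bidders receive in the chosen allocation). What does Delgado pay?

Delgado pays $52.

Efficient allocation: Lindqvist→Lot G ($114), Okafor→Lot B ($137), Delgado→Lot C ($161), Ivanova→Lot D ($179), Petrov→Lot F ($121); total welfare W = $712.
Delgado receives Lot C at value $161, so the others get W − 161 = $551.
Without Delgado: best allocation of the remaining 4 bidders over all 5 lots is Lindqvist→Lot G ($114), Okafor→Lot B ($137), Ivanova→Lot D ($179), Petrov→Lot C ($173), total $603.
VCG payment = (others' best without Delgado) − (others' welfare with Delgado) = 603 − 551 = $52.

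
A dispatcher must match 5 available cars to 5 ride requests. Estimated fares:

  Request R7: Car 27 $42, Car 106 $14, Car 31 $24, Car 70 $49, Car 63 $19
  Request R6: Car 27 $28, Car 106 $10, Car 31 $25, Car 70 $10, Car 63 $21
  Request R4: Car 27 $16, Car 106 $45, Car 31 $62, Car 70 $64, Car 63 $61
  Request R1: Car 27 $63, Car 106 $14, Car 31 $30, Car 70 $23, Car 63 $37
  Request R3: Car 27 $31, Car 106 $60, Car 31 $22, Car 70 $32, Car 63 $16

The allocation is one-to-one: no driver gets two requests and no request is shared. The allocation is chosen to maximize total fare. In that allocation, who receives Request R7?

Optimal: Car 27→Request R1 ($63), Car 106→Request R3 ($60), Car 31→Request R6 ($25), Car 70→Request R7 ($49), Car 63→Request R4 ($61) — total 63+60+25+49+61 = $258.
Row-greedy (each driver in turn takes its best remaining request) gives $255, worse by 3.
Next-best assignment: Car 27→Request R1, Car 106→Request R3, Car 31→Request R4, Car 70→Request R7, Car 63→Request R6 = $255.
Car 70's own top request is Request R4 ($64), but forcing Car 70→Request R4 and reassigning the rest optimally gives only $232 — worse by 26.

Car 70 receives Request R7.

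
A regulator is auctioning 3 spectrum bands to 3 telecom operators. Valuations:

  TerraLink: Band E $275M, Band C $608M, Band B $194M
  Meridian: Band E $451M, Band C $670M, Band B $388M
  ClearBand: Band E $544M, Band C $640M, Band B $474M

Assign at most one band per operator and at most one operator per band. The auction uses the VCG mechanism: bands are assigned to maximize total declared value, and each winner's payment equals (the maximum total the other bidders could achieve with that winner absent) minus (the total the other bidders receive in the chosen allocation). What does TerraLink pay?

TerraLink pays $282M.

Efficient allocation: TerraLink→Band C ($608M), Meridian→Band B ($388M), ClearBand→Band E ($544M); total welfare W = $1540M.
TerraLink receives Band C at value $608M, so the others get W − 608 = $932M.
Without TerraLink: best allocation of the remaining 2 bidders over all 3 bands is Meridian→Band C ($670M), ClearBand→Band E ($544M), total $1214M.
VCG payment = (others' best without TerraLink) − (others' welfare with TerraLink) = 1214 − 932 = $282M.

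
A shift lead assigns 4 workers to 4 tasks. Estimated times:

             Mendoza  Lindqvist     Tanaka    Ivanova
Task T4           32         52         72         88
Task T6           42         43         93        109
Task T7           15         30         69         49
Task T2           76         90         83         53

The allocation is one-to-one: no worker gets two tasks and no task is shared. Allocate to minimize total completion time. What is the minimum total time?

Min total: 183 min

This is a one-to-one assignment (minimum-cost bipartite matching).
Optimal: Mendoza→Task T7 (15 min), Lindqvist→Task T6 (43 min), Tanaka→Task T4 (72 min), Ivanova→Task T2 (53 min) — total 15+43+72+53 = 183 min.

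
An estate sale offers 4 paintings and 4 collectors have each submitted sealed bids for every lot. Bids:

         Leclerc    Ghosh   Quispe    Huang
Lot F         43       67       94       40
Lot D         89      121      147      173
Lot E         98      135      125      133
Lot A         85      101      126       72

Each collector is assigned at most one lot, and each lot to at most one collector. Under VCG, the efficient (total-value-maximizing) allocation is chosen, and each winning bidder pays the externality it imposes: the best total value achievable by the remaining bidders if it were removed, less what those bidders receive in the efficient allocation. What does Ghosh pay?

Ghosh pays $45.

Efficient allocation: Leclerc→Lot A ($85), Ghosh→Lot E ($135), Quispe→Lot F ($94), Huang→Lot D ($173); total welfare W = $487.
Ghosh receives Lot E at value $135, so the others get W − 135 = $352.
Without Ghosh: best allocation of the remaining 3 bidders over all 4 lots is Leclerc→Lot E ($98), Quispe→Lot A ($126), Huang→Lot D ($173), total $397.
VCG payment = (others' best without Ghosh) − (others' welfare with Ghosh) = 397 − 352 = $45.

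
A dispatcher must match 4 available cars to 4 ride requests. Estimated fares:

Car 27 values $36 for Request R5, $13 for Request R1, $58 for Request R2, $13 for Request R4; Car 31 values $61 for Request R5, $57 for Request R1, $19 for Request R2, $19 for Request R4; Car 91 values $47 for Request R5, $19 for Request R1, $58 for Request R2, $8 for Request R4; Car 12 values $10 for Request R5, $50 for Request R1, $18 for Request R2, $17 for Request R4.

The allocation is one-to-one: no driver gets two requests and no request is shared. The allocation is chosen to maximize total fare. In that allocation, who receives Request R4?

This is a one-to-one assignment (maximum-weight bipartite matching).
Optimal: Car 27→Request R4 ($13), Car 31→Request R5 ($61), Car 91→Request R2 ($58), Car 12→Request R1 ($50) — total 13+61+58+50 = $182.
Column-greedy (each request in turn goes to its best remaining driver) gives $177, worse by 5.
Car 27's own top request is Request R2 ($58), but forcing Car 27→Request R2 and reassigning the rest optimally gives only $179 — worse by 3.

Car 27 receives Request R4.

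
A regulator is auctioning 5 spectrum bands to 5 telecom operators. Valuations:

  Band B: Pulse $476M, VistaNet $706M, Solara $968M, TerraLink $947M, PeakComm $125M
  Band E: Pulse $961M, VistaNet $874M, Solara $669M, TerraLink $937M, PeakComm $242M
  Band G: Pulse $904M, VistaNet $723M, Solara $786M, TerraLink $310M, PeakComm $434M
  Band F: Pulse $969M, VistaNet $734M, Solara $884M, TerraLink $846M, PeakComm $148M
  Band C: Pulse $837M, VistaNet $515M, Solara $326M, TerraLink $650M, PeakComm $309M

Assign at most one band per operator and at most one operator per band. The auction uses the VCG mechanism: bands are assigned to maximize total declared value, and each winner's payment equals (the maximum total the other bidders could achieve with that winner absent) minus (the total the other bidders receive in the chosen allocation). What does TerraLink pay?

Efficient allocation: Pulse→Band C ($837M), VistaNet→Band E ($874M), Solara→Band F ($884M), TerraLink→Band B ($947M), PeakComm→Band G ($434M); total welfare W = $3976M.
TerraLink receives Band B at value $947M, so the others get W − 947 = $3029M.
Without TerraLink: best allocation of the remaining 4 bidders over all 5 bands is Pulse→Band F ($969M), VistaNet→Band E ($874M), Solara→Band B ($968M), PeakComm→Band G ($434M), total $3245M.
VCG payment = (others' best without TerraLink) − (others' welfare with TerraLink) = 3245 − 3029 = $216M.

TerraLink pays $216M.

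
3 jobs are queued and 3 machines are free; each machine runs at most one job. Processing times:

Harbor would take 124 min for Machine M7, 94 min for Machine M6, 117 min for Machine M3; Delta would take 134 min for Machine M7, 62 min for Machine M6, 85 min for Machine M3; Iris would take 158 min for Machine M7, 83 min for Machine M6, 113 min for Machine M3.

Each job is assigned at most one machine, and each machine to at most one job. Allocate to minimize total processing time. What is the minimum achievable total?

Optimal: Harbor→Machine M7 (124 min), Delta→Machine M3 (85 min), Iris→Machine M6 (83 min) — total 124+85+83 = 292 min.
Row-greedy (each job in turn takes its cheapest remaining machine) gives 337 min, worse by 45.

Minimum total: 292 min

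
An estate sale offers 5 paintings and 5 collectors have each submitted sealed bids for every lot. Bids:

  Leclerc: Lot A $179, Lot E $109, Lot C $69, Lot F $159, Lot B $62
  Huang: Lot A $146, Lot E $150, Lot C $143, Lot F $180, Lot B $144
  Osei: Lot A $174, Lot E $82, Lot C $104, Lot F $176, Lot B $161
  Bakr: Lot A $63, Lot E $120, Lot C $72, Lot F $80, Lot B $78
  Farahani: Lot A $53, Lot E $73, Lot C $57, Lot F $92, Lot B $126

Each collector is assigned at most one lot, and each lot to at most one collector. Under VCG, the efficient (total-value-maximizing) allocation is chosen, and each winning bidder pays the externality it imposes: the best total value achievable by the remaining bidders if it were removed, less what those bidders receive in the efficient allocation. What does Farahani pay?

Efficient allocation: Leclerc→Lot A ($179), Huang→Lot C ($143), Osei→Lot F ($176), Bakr→Lot E ($120), Farahani→Lot B ($126); total welfare W = $744.
Farahani receives Lot B at value $126, so the others get W − 126 = $618.
Without Farahani: best allocation of the remaining 4 bidders over all 5 lots is Leclerc→Lot A ($179), Huang→Lot F ($180), Osei→Lot B ($161), Bakr→Lot E ($120), total $640.
VCG payment = (others' best without Farahani) − (others' welfare with Farahani) = 640 − 618 = $22.

Farahani pays $22.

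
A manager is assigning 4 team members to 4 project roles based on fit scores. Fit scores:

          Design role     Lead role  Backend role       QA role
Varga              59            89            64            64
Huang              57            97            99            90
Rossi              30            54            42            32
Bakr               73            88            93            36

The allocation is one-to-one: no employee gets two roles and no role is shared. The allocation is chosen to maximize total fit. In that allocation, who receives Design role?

Rossi receives Design role.

Optimal: Varga→Lead role (89 pts), Huang→QA role (90 pts), Rossi→Design role (30 pts), Bakr→Backend role (93 pts) — total 89+90+30+93 = 302 pts.
Column-greedy (each role in turn goes to its best remaining employee) gives 266 pts, worse by 36.
Swapping Huang↔Bakr (Huang→Backend role 99 pts, Bakr→QA role 36 pts) loses 48.
Rossi's own top role is Lead role (54 pts), but forcing Rossi→Lead role and reassigning the rest optimally gives only 296 pts — worse by 6.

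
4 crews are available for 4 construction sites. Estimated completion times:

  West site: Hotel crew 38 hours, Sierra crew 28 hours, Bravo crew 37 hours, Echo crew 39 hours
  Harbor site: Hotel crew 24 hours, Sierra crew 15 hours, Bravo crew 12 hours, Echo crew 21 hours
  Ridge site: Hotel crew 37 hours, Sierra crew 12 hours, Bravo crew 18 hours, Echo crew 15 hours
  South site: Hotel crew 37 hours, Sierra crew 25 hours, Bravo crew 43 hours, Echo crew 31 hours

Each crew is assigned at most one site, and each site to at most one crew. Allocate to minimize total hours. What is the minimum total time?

Minimum total: 90 hours

Optimal: Hotel crew→West site (38 hours), Sierra crew→South site (25 hours), Bravo crew→Harbor site (12 hours), Echo crew→Ridge site (15 hours) — total 38+25+12+15 = 90 hours.
Column-greedy (each site in turn goes to its cheapest remaining crew) gives 92 hours, worse by 2.
Swapping Sierra crew↔Bravo crew (Sierra crew→Harbor site 15 hours, Bravo crew→South site 43 hours) adds 21.
Checked against all permutations: 90 hours is optimal.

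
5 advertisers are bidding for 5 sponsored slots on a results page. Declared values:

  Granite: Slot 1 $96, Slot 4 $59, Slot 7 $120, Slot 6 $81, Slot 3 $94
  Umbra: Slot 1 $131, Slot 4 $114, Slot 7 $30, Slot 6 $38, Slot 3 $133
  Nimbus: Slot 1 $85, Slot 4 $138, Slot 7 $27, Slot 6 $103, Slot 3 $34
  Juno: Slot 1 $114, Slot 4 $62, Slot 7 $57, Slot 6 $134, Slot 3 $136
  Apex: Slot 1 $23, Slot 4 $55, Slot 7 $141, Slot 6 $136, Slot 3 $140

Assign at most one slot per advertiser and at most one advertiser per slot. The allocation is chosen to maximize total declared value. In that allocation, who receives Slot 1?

Umbra receives Slot 1.

This is a one-to-one assignment (maximum-weight bipartite matching).
Optimal: Granite→Slot 7 ($120), Umbra→Slot 1 ($131), Nimbus→Slot 4 ($138), Juno→Slot 6 ($134), Apex→Slot 3 ($140) — total 120+131+138+134+140 = $663.
Max-entry greedy (repeatedly take the single best remaining cell) gives $627, worse by 36.
Umbra's own top slot is Slot 3 ($133), but forcing Umbra→Slot 3 and reassigning the rest optimally gives only $642 — worse by 21.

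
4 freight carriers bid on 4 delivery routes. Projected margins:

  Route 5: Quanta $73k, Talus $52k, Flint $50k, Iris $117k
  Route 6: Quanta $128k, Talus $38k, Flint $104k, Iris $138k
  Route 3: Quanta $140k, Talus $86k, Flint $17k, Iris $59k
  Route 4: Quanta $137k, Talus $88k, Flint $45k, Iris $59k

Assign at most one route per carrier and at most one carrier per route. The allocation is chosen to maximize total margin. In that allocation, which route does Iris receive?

Optimal: Quanta→Route 3 ($140k), Talus→Route 4 ($88k), Flint→Route 6 ($104k), Iris→Route 5 ($117k) — total 140+88+104+117 = $449k.
Max-entry greedy (repeatedly take the single best remaining cell) gives $416k, worse by 33.
Every other assignment is strictly worse.
Iris's own top route is Route 6 ($138k), but forcing Iris→Route 6 and reassigning the rest optimally gives only $416k — worse by 33.

Iris receives Route 5.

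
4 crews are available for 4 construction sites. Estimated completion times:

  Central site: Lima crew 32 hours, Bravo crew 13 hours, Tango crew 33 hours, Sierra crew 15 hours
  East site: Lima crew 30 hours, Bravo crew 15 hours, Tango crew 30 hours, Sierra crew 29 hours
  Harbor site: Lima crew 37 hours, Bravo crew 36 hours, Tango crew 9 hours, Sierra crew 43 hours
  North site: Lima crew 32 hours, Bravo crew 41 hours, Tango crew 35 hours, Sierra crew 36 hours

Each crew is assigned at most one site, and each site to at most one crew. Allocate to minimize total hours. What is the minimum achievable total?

Optimal: Lima crew→North site (32 hours), Bravo crew→East site (15 hours), Tango crew→Harbor site (9 hours), Sierra crew→Central site (15 hours) — total 32+15+9+15 = 71 hours.
Min-entry greedy (repeatedly take the single cheapest remaining cell) gives 83 hours, worse by 12.
Next-best assignment: Lima crew→North site, Bravo crew→Central site, Tango crew→Harbor site, Sierra crew→East site = 83 hours.

Minimum total: 71 hours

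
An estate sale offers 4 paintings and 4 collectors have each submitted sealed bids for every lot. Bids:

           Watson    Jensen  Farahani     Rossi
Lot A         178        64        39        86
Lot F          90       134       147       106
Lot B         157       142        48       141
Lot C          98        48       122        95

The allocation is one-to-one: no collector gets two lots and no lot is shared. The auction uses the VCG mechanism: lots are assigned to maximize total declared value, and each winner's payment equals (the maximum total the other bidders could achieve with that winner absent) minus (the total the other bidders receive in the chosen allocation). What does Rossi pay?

Efficient allocation: Watson→Lot A ($178), Jensen→Lot F ($134), Farahani→Lot C ($122), Rossi→Lot B ($141); total welfare W = $575.
Rossi receives Lot B at value $141, so the others get W − 141 = $434.
Without Rossi: best allocation of the remaining 3 bidders over all 4 lots is Watson→Lot A ($178), Jensen→Lot B ($142), Farahani→Lot F ($147), total $467.
VCG payment = (others' best without Rossi) − (others' welfare with Rossi) = 467 − 434 = $33.

Rossi pays $33.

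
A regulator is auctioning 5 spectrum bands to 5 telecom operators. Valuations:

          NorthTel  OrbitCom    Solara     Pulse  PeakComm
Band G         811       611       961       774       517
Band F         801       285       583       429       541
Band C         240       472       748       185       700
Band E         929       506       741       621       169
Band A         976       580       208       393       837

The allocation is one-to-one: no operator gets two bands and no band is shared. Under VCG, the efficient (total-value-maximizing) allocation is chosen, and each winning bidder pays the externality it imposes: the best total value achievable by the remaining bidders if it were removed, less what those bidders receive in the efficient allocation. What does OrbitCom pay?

Efficient allocation: NorthTel→Band F ($801M), OrbitCom→Band C ($472M), Solara→Band G ($961M), Pulse→Band E ($621M), PeakComm→Band A ($837M); total welfare W = $3692M.
OrbitCom receives Band C at value $472M, so the others get W − 472 = $3220M.
Without OrbitCom: best allocation of the remaining 4 bidders over all 5 bands is NorthTel→Band E ($929M), Solara→Band C ($748M), Pulse→Band G ($774M), PeakComm→Band A ($837M), total $3288M.
VCG payment = (others' best without OrbitCom) − (others' welfare with OrbitCom) = 3288 − 3220 = $68M.

OrbitCom pays $68M.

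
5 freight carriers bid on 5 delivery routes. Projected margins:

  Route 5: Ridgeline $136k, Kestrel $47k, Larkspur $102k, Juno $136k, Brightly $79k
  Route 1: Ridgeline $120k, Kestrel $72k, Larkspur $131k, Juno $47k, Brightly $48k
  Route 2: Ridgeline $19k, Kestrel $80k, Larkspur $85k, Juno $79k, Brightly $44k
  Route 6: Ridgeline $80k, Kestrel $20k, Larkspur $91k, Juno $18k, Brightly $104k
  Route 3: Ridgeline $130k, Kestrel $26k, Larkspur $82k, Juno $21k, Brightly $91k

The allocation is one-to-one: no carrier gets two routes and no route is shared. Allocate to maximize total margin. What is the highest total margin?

Optimal: Ridgeline→Route 3 ($130k), Kestrel→Route 2 ($80k), Larkspur→Route 1 ($131k), Juno→Route 5 ($136k), Brightly→Route 6 ($104k) — total 130+80+131+136+104 = $581k.
Column-greedy (each route in turn goes to its best remaining carrier) gives $472k, worse by 109.

Max total: $581k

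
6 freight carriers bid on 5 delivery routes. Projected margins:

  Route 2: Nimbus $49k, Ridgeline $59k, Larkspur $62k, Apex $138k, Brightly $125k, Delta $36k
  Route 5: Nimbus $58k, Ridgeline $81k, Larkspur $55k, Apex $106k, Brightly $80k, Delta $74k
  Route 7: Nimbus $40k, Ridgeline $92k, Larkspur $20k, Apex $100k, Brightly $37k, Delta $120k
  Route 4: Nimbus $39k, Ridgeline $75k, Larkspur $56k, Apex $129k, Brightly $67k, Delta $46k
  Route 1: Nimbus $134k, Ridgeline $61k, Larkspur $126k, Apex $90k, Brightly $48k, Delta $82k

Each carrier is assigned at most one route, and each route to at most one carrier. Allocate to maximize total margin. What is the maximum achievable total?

Optimal: Brightly→Route 2 ($125k), Ridgeline→Route 5 ($81k), Delta→Route 7 ($120k), Apex→Route 4 ($129k), Nimbus→Route 1 ($134k) — total 125+81+120+129+134 = $589k.
Max-entry greedy (repeatedly take the single best remaining cell) gives $540k, worse by 49.
No other one-to-one assignment exceeds $589k.

Max total: $589k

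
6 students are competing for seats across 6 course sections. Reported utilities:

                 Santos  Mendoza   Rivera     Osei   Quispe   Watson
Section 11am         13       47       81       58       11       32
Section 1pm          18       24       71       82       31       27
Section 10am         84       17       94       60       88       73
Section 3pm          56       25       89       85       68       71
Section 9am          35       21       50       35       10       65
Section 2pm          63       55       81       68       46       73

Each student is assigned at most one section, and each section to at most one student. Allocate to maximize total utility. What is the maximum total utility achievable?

Optimal: Santos→Section 10am (84 points), Mendoza→Section 2pm (55 points), Rivera→Section 11am (81 points), Osei→Section 1pm (82 points), Quispe→Section 3pm (68 points), Watson→Section 9am (65 points) — total 84+55+81+82+68+65 = 435 points.
Column-greedy (each section in turn goes to its best remaining student) gives 412 points, worse by 23.

Maximum total: 435 points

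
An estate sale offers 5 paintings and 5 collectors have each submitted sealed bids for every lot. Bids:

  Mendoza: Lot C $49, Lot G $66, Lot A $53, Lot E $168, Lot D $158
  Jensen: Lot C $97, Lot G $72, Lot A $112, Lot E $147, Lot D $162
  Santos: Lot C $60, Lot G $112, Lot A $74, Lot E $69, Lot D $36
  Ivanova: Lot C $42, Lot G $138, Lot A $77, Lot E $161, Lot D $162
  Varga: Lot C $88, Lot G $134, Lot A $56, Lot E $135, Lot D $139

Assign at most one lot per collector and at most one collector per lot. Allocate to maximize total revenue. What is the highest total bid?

This is the linear assignment problem.
Optimal: Mendoza→Lot E ($168), Jensen→Lot A ($112), Santos→Lot G ($112), Ivanova→Lot D ($162), Varga→Lot C ($88) — total 168+112+112+162+88 = $642.
Row-greedy (each collector in turn takes its best remaining lot) gives $607, worse by 35.
Next-best assignment: Mendoza→Lot E, Jensen→Lot A, Santos→Lot C, Ivanova→Lot D, Varga→Lot G = $636.
Swapping Ivanova↔Mendoza (Ivanova→Lot E $161, Mendoza→Lot D $158) loses 11.

Max total: $642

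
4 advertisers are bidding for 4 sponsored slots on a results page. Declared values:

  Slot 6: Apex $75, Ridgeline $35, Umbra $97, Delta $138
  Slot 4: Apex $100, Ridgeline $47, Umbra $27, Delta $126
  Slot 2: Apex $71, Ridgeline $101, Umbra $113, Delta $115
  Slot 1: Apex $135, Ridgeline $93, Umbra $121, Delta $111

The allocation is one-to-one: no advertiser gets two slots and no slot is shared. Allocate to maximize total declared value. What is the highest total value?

Max total: $460

Optimal: Apex→Slot 4 ($100), Ridgeline→Slot 2 ($101), Umbra→Slot 1 ($121), Delta→Slot 6 ($138) — total 100+101+121+138 = $460.
Max-entry greedy (repeatedly take the single best remaining cell) gives $433, worse by 27.
Next-best assignment: Apex→Slot 1, Ridgeline→Slot 2, Umbra→Slot 6, Delta→Slot 4 = $459.
Swapping Umbra↔Apex (Umbra→Slot 4 $27, Apex→Slot 1 $135) loses 59.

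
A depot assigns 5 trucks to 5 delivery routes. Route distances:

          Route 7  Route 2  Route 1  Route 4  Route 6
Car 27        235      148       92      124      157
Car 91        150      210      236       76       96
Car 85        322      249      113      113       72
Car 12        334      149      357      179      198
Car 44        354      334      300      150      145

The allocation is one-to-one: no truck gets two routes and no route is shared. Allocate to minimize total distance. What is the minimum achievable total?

Optimal: Car 27→Route 1 (92 km), Car 91→Route 7 (150 km), Car 85→Route 6 (72 km), Car 12→Route 2 (149 km), Car 44→Route 4 (150 km) — total 92+150+72+149+150 = 613 km.
Min-entry greedy (repeatedly take the single cheapest remaining cell) gives 743 km, worse by 130.
Next-best assignment: Car 27→Route 1, Car 91→Route 7, Car 85→Route 4, Car 12→Route 2, Car 44→Route 6 = 649 km.
Checked against all permutations: 613 km is optimal.

Minimum total: 613 km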